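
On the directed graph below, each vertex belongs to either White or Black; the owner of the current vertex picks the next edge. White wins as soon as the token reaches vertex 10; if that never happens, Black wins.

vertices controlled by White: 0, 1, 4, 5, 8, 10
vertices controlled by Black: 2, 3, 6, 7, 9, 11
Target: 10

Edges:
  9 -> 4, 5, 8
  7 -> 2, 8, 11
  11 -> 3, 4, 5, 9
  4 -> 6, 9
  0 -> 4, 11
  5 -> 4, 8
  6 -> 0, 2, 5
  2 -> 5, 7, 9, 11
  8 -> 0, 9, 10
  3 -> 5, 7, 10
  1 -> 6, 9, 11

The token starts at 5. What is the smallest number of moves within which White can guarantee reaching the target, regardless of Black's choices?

2

A0 = {10}
A1: add {8} — 8 (White) has 8→10.
A2: add {5} — 5 (White) has 5→8.
A3 = A2; e.g. 0 (White) has no edge into A2. Fixed point.
5 enters the attractor at level 2, so White can force the target in 2 moves from there.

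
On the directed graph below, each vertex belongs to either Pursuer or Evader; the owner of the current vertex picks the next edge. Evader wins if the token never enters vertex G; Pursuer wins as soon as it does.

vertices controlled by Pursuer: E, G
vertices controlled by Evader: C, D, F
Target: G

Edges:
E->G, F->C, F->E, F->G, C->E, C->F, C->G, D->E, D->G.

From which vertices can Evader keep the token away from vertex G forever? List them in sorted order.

A0 = {G}
A1: add {E} — E (Pursuer) has E→G.
A2: add {D} — D (Evader): all of {E, G} already in.
A3 = A2; e.g. C (Evader) can still go to F. Fixed point.
Pursuer's attractor = {D, E, G}; Evader avoids the target exactly from the complement.

C, F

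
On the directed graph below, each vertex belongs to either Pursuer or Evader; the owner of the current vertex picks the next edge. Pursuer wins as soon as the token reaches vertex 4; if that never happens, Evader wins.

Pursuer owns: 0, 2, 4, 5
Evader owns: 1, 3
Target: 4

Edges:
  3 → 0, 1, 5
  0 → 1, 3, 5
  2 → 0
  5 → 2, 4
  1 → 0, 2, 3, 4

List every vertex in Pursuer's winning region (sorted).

0, 2, 4, 5

A0 = {4}
A1: add {5} — 5 (Pursuer) has 5→4.
A2: add {0} — 0 (Pursuer) has 0→5.
A3: add {2} — 2 (Pursuer) has 2→0.
A4 = A3; e.g. 1 (Evader) can still go to 3. Fixed point.
Pursuer's winning region = {0, 2, 4, 5}.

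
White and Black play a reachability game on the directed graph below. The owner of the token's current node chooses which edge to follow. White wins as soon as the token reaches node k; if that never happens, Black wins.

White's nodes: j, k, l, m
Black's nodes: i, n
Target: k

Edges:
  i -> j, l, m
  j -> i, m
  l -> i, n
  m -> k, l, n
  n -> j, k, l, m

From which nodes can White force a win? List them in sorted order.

A0 = {k}
A1: add {m} — m (White) has m→k.
A2: add {j} — j (White) has j→m.
A3 = A2; e.g. i (Black) can still go to l. Fixed point.
White's winning region = {j, k, m}.

j, k, m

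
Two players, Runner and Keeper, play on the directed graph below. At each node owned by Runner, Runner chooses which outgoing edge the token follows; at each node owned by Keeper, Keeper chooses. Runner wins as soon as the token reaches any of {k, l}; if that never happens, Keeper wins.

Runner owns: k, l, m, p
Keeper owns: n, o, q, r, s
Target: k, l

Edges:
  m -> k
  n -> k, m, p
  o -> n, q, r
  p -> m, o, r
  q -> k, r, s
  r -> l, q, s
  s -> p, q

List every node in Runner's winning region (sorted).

k, l, m, n, p

A0 = {k, l}
A1: add {m} — m (Runner) has m→k.
A2: add {p} — p (Runner) has p→m.
A3: add {n} — n (Keeper): all of {k, m, p} already in.
A4 = A3; e.g. o (Keeper) can still go to q. Fixed point.
Runner's winning region = {k, l, m, n, p}.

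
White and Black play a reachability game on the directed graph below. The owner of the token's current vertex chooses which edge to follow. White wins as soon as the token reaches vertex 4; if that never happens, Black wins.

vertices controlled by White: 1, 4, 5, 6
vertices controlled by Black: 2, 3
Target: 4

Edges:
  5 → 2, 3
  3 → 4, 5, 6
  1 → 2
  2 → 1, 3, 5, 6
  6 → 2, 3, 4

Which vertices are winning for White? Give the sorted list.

4, 6

A0 = {4}
A1: add {6} — 6 (White) has 6→4.
A2 = A1; e.g. 1 (White) has no edge into A1. Fixed point.
White's winning region = {4, 6}.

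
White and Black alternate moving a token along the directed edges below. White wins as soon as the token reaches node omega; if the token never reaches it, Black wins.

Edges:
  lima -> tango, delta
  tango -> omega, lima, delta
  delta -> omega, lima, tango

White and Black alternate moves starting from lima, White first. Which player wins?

Track states (vertex, player-to-move).
A0 = {(omega,White), (omega,Black)}
A1: add {(tango,White), (delta,White)}.
A2: add {(lima,Black)}.
A3 = A2; e.g. (lima,White) stays out. (lima,White) never enters ⇒ Black avoids the target.

Black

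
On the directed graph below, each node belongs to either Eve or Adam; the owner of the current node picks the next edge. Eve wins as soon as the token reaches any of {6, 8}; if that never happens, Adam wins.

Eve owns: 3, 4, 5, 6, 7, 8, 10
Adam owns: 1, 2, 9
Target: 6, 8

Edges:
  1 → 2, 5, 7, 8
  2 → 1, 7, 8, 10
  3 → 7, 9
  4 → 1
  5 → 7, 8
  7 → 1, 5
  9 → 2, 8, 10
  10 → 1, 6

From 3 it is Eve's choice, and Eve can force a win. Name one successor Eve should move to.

A0 = {6, 8}
A1: add {5, 10} — 5 (Eve) has 5→8; 10 (Eve) has 10→6.
A2: add {7} — 7 (Eve) has 7→5.
A3: add {3} — 3 (Eve) has 3→7.
A4 = A3; e.g. 1 (Adam) can still go to 2. Fixed point.
From 3, successor 7 is in the attractor (rank 2); the other successor 9 is not.

7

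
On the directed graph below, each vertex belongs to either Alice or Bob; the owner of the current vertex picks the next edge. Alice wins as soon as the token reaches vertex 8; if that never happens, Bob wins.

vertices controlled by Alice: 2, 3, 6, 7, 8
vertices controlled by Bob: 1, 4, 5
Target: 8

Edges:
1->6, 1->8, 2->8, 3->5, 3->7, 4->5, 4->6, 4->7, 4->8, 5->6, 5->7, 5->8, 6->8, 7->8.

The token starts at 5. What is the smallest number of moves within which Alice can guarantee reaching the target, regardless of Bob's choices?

A0 = {8}
A1: add {2, 6, 7} — 2 (Alice) has 2→8; 6 (Alice) has 6→8; 7 (Alice) has 7→8.
A2: add {1, 3, 5} — 1 (Bob): all of {6, 8} already in; 3 (Alice) has 3→7; 5 (Bob): all of {6, 7, 8} already in.
5 enters the attractor at level 2, so Alice can force the target in 2 moves from there.

2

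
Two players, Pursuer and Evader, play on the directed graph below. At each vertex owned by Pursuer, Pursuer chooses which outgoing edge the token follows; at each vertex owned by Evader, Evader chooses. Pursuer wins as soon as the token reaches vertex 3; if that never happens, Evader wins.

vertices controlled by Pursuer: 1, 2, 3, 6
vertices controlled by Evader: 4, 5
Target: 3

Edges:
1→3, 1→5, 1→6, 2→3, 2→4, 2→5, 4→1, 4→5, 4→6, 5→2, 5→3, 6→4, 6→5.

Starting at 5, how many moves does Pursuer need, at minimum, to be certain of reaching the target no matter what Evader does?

2

A0 = {3}
A1: add {1, 2} — 1 (Pursuer) has 1→3; 2 (Pursuer) has 2→3.
A2: add {5} — 5 (Evader): all of {2, 3} already in.
5 enters the attractor at level 2, so Pursuer can force the target in 2 moves from there.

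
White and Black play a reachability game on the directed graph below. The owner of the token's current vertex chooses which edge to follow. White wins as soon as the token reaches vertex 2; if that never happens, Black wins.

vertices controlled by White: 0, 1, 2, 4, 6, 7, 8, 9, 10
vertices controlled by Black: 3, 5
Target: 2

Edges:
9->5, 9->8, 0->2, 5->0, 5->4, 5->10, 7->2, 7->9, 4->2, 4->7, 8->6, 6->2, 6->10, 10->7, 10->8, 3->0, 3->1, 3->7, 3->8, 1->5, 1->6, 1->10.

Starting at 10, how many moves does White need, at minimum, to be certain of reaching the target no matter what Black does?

2

A0 = {2}
A1: add {0, 4, 6, 7} — 0 (White) has 0→2; 4 (White) has 4→2; 6 (White) has 6→2; 7 (White) has 7→2.
A2: add {1, 8, 10} — 1 (White) has 1→6; 8 (White) has 8→6; 10 (White) has 10→7.
10 enters the attractor at level 2, so White can force the target in 2 moves from there.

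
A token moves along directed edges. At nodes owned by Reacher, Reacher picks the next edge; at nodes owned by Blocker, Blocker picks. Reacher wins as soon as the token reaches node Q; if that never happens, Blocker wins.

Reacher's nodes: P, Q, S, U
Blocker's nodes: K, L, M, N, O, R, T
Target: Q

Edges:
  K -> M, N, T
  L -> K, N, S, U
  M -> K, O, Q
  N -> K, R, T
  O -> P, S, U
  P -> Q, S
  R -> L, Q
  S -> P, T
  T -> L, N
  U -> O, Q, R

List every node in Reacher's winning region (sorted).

O, P, Q, S, U

A0 = {Q}
A1: add {P, U} — P (Reacher) has P→Q; U (Reacher) has U→Q.
A2: add {S} — S (Reacher) has S→P.
A3: add {O} — O (Blocker): all of {P, S, U} already in.
A4 = A3; e.g. K (Blocker) can still go to M. Fixed point.
Reacher's winning region = {O, P, Q, S, U}.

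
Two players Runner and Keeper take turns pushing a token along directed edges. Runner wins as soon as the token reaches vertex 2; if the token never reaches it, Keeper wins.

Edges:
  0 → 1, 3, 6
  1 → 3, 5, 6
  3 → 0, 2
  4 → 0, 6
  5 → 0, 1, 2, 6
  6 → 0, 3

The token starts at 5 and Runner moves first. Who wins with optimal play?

Runner

Track states (vertex, player-to-move).
A0 = {(2,Runner), (2,Keeper)}
A1: add {(3,Runner), (5,Runner)}.
(5,Runner) ∈ A1 ⇒ Runner forces the target.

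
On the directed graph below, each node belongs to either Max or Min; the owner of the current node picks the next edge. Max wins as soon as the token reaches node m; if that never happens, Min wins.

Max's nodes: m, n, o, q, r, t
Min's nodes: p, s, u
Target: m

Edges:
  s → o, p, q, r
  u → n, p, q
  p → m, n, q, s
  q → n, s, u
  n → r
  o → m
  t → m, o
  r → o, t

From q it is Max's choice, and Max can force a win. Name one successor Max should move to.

n

A0 = {m}
A1: add {o, t} — o (Max) has o→m; t (Max) has t→m.
A2: add {r} — r (Max) has r→o.
A3: add {n} — n (Max) has n→r.
A4: add {q} — q (Max) has q→n.
A5 = A4; e.g. p (Min) can still go to s. Fixed point.
From q, successor n is in the attractor (rank 3); the other successors s, u are not.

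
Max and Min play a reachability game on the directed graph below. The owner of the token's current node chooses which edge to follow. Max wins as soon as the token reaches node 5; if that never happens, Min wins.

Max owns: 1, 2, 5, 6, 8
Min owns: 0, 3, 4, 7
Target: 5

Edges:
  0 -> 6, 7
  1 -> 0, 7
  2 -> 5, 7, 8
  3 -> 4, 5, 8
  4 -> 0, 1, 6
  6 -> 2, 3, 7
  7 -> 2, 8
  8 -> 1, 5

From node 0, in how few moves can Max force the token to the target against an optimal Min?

3

A0 = {5}
A1: add {2, 8} — 2 (Max) has 2→5; 8 (Max) has 8→5.
A2: add {6, 7} — 6 (Max) has 6→2; 7 (Min): all of {2, 8} already in.
A3: add {0, 1} — 0 (Min): all of {6, 7} already in; 1 (Max) has 1→7.
0 enters the attractor at level 3, so Max can force the target in 3 moves from there.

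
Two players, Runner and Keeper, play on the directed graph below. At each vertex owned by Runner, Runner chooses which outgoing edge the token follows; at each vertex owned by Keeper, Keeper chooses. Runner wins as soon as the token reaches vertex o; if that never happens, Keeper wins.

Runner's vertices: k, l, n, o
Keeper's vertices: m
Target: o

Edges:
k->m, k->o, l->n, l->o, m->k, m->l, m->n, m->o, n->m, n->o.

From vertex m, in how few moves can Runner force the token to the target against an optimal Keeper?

2

A0 = {o}
A1: add {k, l, n} — k (Runner) has k→o; l (Runner) has l→o; n (Runner) has n→o.
A2: add {m} — m (Keeper): all of {k, l, n, o} already in.
A2 = all vertices. Fixed point.
m enters the attractor at level 2, so Runner can force the target in 2 moves from there.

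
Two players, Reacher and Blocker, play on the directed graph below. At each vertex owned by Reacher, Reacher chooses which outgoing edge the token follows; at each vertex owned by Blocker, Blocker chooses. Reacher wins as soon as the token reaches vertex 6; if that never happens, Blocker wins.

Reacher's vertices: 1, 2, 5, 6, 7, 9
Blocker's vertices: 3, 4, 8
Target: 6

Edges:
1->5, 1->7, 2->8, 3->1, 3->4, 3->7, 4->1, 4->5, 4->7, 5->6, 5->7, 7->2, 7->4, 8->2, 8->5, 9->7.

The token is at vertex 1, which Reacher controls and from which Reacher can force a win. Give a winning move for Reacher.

A0 = {6}
A1: add {5} — 5 (Reacher) has 5→6.
A2: add {1} — 1 (Reacher) has 1→5.
A3 = A2; e.g. 2 (Reacher) has no edge into A2. Fixed point.
From 1, successor 5 is in the attractor (rank 1); the other successor 7 is not.

5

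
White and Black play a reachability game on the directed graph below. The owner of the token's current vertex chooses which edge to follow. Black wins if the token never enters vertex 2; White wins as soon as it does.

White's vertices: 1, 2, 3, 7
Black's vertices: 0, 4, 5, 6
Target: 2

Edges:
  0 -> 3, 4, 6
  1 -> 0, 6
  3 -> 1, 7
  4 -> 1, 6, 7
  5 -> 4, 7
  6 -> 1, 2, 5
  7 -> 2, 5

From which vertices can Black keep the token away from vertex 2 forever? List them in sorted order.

A0 = {2}
A1: add {7} — 7 (White) has 7→2.
A2: add {3} — 3 (White) has 3→7.
A3 = A2; e.g. 0 (Black) can still go to 4. Fixed point.
White's attractor = {2, 3, 7}; Black avoids the target exactly from the complement.

0, 1, 4, 5, 6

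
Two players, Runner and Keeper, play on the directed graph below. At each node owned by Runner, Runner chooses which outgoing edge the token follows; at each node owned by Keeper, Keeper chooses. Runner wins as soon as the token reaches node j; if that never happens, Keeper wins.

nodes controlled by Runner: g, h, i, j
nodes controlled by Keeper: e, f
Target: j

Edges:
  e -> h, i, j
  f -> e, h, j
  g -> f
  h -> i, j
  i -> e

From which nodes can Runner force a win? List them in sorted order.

A0 = {j}
A1: add {h} — h (Runner) has h→j.
A2 = A1; e.g. e (Keeper) can still go to i. Fixed point.
Runner's winning region = {h, j}.

h, j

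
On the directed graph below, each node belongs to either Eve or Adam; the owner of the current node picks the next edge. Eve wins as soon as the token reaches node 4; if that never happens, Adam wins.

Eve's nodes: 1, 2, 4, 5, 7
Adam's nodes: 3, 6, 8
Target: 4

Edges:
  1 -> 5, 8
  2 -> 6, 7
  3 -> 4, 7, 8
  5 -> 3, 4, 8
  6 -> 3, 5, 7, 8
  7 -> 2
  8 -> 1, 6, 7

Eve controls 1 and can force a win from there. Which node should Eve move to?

5

A0 = {4}
A1: add {5} — 5 (Eve) has 5→4.
A2: add {1} — 1 (Eve) has 1→5.
A3 = A2; e.g. 2 (Eve) has no edge into A2. Fixed point.
From 1, successor 5 is in the attractor (rank 1); the other successor 8 is not.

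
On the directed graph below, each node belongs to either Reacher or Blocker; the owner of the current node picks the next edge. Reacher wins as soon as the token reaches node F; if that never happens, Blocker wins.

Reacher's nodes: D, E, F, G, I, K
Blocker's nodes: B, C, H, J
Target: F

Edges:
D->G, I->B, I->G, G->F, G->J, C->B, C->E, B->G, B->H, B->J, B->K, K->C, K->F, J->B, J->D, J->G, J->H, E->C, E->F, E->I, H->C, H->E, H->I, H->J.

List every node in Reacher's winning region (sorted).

D, E, F, G, I, K

A0 = {F}
A1: add {E, G, K} — E (Reacher) has E→F; G (Reacher) has G→F; K (Reacher) has K→F.
A2: add {D, I} — D (Reacher) has D→G; I (Reacher) has I→G.
A3 = A2; e.g. B (Blocker) can still go to H. Fixed point.
Reacher's winning region = {D, E, F, G, I, K}.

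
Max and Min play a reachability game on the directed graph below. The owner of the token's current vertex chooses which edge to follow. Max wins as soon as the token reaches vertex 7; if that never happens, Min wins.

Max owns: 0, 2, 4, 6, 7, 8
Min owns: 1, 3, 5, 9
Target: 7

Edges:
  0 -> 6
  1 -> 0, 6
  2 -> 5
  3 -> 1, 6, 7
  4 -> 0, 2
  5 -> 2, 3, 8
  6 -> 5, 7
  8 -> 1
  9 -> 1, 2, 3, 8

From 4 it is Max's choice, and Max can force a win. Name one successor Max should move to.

0

A0 = {7}
A1: add {6} — 6 (Max) has 6→7.
A2: add {0} — 0 (Max) has 0→6.
A3: add {1, 4} — 1 (Min): all of {0, 6} already in; 4 (Max) has 4→0.
A4: add {3, 8} — 3 (Min): all of {1, 6, 7} already in; 8 (Max) has 8→1.
A5 = A4; e.g. 2 (Max) has no edge into A4. Fixed point.
From 4, successor 0 is in the attractor (rank 2); the other successor 2 is not.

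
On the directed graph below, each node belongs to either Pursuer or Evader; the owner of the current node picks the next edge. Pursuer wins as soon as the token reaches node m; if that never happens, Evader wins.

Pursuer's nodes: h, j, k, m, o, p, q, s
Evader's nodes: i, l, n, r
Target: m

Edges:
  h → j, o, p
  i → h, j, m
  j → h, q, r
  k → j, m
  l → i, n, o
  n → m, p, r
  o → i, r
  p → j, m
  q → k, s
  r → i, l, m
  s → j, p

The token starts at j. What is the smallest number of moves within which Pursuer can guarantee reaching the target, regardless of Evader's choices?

3

A0 = {m}
A1: add {k, p} — k (Pursuer) has k→m; p (Pursuer) has p→m.
A2: add {h, q, s} — h (Pursuer) has h→p; q (Pursuer) has q→k; s (Pursuer) has s→p.
A3: add {j} — j (Pursuer) has j→h.
j enters the attractor at level 3, so Pursuer can force the target in 3 moves from there.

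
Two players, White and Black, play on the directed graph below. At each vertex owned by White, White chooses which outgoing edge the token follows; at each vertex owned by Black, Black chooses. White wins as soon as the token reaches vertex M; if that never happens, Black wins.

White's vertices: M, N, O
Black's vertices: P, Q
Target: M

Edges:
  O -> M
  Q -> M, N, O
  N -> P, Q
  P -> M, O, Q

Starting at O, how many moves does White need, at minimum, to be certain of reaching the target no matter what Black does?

1

A0 = {M}
A1: add {O} — O (White) has O→M.
A2 = A1; e.g. N (White) has no edge into A1. Fixed point.
O enters the attractor at level 1, so White can force the target in 1 move from there.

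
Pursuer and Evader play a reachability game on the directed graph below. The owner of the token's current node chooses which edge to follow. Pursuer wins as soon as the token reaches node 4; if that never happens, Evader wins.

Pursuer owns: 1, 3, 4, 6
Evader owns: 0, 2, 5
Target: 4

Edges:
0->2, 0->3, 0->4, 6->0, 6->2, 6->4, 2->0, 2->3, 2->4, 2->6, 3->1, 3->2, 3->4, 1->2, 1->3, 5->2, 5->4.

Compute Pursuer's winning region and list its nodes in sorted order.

1, 3, 4, 6

A0 = {4}
A1: add {3, 6} — 3 (Pursuer) has 3→4; 6 (Pursuer) has 6→4.
A2: add {1} — 1 (Pursuer) has 1→3.
A3 = A2; e.g. 0 (Evader) can still go to 2. Fixed point.
Pursuer's winning region = {1, 3, 4, 6}.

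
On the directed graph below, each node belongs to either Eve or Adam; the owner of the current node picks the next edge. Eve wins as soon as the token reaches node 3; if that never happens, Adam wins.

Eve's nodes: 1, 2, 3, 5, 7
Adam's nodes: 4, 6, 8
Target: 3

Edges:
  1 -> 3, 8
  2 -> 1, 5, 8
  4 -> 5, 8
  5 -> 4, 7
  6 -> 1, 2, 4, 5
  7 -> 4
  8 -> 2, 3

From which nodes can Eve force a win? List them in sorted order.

1, 2, 3, 8

A0 = {3}
A1: add {1} — 1 (Eve) has 1→3.
A2: add {2} — 2 (Eve) has 2→1.
A3: add {8} — 8 (Adam): all of {2, 3} already in.
A4 = A3; e.g. 4 (Adam) can still go to 5. Fixed point.
Eve's winning region = {1, 2, 3, 8}.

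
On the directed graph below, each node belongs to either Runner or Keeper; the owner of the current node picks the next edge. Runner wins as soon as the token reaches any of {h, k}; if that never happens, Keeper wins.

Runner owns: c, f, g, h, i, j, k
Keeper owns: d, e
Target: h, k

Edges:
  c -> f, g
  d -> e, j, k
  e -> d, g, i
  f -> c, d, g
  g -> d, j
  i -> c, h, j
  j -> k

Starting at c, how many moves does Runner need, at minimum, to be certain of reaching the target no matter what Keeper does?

3

A0 = {h, k}
A1: add {i, j} — i (Runner) has i→h; j (Runner) has j→k.
A2: add {g} — g (Runner) has g→j.
A3: add {c, f} — c (Runner) has c→g; f (Runner) has f→g.
A4 = A3; e.g. d (Keeper) can still go to e. Fixed point.
c enters the attractor at level 3, so Runner can force the target in 3 moves from there.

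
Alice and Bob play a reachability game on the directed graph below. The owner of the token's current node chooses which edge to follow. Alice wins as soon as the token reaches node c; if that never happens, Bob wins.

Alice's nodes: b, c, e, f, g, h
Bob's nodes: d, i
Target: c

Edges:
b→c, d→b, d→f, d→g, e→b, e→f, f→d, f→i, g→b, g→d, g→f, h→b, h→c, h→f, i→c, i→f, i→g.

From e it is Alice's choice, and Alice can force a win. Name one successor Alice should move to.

b

A0 = {c}
A1: add {b, h} — b (Alice) has b→c; h (Alice) has h→c.
A2: add {e, g} — e (Alice) has e→b; g (Alice) has g→b.
A3 = A2; e.g. d (Bob) can still go to f. Fixed point.
From e, successor b is in the attractor (rank 1); the other successor f is not.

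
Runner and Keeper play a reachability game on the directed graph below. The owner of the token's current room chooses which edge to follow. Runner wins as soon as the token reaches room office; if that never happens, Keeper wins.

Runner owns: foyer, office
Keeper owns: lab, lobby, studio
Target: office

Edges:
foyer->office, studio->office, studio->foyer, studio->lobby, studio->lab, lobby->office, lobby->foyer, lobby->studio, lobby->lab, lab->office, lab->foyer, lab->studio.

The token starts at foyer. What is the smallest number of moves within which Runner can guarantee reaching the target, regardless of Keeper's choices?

A0 = {office}
A1: add {foyer} — foyer (Runner) has foyer→office.
A2 = A1; e.g. studio (Keeper) can still go to lobby. Fixed point.
foyer enters the attractor at level 1, so Runner can force the target in 1 move from there.

1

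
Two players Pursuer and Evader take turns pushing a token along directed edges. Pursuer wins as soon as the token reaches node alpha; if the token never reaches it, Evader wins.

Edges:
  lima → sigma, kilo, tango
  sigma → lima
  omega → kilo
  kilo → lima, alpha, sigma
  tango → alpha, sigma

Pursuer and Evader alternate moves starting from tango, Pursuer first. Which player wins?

Pursuer

Track states (vertex, player-to-move).
A0 = {(alpha,Pursuer), (alpha,Evader)}
A1: add {(kilo,Pursuer), (tango,Pursuer)}.
(tango,Pursuer) ∈ A1 ⇒ Pursuer forces the target.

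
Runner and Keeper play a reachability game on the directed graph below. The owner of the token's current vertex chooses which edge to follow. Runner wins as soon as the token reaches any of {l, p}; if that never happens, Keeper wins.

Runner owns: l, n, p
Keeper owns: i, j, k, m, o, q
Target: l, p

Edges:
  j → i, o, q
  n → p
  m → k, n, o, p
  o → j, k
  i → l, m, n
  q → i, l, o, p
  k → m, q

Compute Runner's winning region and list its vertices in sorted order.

l, n, p

A0 = {l, p}
A1: add {n} — n (Runner) has n→p.
A2 = A1; e.g. i (Keeper) can still go to m. Fixed point.
Runner's winning region = {l, n, p}.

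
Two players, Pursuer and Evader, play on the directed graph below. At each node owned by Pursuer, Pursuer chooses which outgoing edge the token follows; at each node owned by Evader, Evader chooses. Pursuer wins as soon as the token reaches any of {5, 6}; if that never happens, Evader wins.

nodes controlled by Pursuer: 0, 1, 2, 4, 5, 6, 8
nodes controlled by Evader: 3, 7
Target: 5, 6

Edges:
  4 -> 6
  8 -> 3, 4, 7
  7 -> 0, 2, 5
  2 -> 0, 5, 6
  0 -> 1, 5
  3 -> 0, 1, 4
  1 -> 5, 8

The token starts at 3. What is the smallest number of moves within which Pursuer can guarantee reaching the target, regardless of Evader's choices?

A0 = {5, 6}
A1: add {0, 1, 2, 4} — 0 (Pursuer) has 0→5; 1 (Pursuer) has 1→5; 2 (Pursuer) has 2→5; 4 (Pursuer) has 4→6.
A2: add {3, 7, 8} — 3 (Evader): all of {0, 1, 4} already in; 7 (Evader): all of {0, 2, 5} already in; 8 (Pursuer) has 8→4.
A2 = all vertices. Fixed point.
3 enters the attractor at level 2, so Pursuer can force the target in 2 moves from there.

2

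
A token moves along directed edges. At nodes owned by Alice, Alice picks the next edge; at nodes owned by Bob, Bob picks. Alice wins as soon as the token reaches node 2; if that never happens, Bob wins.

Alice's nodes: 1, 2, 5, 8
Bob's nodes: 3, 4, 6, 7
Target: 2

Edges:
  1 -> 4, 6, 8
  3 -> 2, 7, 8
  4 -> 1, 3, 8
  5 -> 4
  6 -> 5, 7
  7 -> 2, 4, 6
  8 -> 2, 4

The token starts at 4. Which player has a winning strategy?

Bob

A0 = {2}
A1: add {8} — 8 (Alice) has 8→2.
A2: add {1} — 1 (Alice) has 1→8.
A3 = A2; e.g. 3 (Bob) can still go to 7. Fixed point.
4 never enters the attractor, so Bob can avoid the target forever.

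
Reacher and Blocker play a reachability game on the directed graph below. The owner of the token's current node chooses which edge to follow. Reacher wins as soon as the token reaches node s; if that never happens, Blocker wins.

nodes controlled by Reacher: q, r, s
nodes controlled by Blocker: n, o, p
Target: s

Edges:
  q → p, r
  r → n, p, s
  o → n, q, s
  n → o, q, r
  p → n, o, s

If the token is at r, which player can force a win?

Reacher

A0 = {s}
A1: add {r} — r (Reacher) has r→s.
r ∈ A1, so Reacher can force the target.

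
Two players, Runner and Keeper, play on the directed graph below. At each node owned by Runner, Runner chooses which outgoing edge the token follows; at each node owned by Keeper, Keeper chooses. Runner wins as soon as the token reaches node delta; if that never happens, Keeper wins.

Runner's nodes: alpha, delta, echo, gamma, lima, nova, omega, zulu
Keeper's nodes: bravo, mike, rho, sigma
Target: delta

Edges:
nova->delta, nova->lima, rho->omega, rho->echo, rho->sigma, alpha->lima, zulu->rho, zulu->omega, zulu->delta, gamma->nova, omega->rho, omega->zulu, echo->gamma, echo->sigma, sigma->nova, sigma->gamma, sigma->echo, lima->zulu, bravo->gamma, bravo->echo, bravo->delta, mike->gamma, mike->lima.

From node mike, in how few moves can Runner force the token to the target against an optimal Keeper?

3

A0 = {delta}
A1: add {nova, zulu} — nova (Runner) has nova→delta; zulu (Runner) has zulu→delta.
A2: add {gamma, lima, omega} — gamma (Runner) has gamma→nova; omega (Runner) has omega→zulu; lima (Runner) has lima→zulu.
A3: add {alpha, echo, mike} — alpha (Runner) has alpha→lima; echo (Runner) has echo→gamma; mike (Keeper): all of {gamma, lima} already in.
mike enters the attractor at level 3, so Runner can force the target in 3 moves from there.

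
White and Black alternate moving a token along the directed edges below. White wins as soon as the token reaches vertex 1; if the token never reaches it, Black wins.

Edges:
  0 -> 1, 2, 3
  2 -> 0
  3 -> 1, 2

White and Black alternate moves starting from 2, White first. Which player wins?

Track states (vertex, player-to-move).
A0 = {(1,White), (1,Black)}
A1: add {(0,White), (3,White)}.
A2: add {(2,Black)}.
A3 = A2; e.g. (0,Black) stays out. (2,White) never enters ⇒ Black avoids the target.

Black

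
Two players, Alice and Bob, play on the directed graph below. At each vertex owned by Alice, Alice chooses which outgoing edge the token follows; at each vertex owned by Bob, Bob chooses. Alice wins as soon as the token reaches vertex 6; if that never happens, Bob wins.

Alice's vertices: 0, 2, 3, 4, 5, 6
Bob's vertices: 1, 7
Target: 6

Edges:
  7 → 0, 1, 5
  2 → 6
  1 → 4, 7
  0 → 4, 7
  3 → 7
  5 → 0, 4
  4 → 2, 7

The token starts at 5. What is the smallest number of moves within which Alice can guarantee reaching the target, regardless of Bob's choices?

A0 = {6}
A1: add {2} — 2 (Alice) has 2→6.
A2: add {4} — 4 (Alice) has 4→2.
A3: add {0, 5} — 0 (Alice) has 0→4; 5 (Alice) has 5→4.
A4 = A3; e.g. 1 (Bob) can still go to 7. Fixed point.
5 enters the attractor at level 3, so Alice can force the target in 3 moves from there.

3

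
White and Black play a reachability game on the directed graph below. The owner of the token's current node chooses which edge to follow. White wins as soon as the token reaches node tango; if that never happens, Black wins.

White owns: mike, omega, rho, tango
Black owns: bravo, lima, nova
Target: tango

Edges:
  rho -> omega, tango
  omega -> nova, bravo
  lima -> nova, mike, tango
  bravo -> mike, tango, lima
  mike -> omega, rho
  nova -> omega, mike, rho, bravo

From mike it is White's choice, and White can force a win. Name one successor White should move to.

A0 = {tango}
A1: add {rho} — rho (White) has rho→tango.
A2: add {mike} — mike (White) has mike→rho.
A3 = A2; e.g. nova (Black) can still go to omega. Fixed point.
From mike, successor rho is in the attractor (rank 1); the other successor omega is not.

rho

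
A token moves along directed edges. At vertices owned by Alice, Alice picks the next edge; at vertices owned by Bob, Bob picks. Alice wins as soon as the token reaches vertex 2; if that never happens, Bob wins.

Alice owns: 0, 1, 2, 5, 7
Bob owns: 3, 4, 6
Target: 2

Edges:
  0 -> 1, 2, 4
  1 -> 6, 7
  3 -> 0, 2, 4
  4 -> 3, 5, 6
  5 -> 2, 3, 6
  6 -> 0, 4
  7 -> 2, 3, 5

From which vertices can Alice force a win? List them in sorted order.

0, 1, 2, 5, 7

A0 = {2}
A1: add {0, 5, 7} — 0 (Alice) has 0→2; 5 (Alice) has 5→2; 7 (Alice) has 7→2.
A2: add {1} — 1 (Alice) has 1→7.
A3 = A2; e.g. 3 (Bob) can still go to 4. Fixed point.
Alice's winning region = {0, 1, 2, 5, 7}.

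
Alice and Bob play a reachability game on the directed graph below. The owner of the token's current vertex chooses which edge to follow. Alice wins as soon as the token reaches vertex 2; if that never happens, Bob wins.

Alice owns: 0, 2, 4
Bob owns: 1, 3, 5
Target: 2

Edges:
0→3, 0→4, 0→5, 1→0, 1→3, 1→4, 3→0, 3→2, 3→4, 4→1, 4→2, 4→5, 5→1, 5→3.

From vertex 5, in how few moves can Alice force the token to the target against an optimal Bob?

5

A0 = {2}
A1: add {4} — 4 (Alice) has 4→2.
A2: add {0} — 0 (Alice) has 0→4.
A3: add {3} — 3 (Bob): all of {0, 2, 4} already in.
A4: add {1} — 1 (Bob): all of {0, 3, 4} already in.
A5: add {5} — 5 (Bob): all of {1, 3} already in.
A5 = all vertices. Fixed point.
5 enters the attractor at level 5, so Alice can force the target in 5 moves from there.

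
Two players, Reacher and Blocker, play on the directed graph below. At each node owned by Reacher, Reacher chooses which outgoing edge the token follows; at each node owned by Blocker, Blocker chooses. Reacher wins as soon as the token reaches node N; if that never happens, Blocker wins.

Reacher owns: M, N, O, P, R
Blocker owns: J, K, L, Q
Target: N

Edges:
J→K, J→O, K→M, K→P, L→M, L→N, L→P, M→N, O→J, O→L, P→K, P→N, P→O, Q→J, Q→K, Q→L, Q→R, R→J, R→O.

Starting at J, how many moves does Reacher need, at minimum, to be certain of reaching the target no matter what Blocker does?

4

A0 = {N}
A1: add {M, P} — M (Reacher) has M→N; P (Reacher) has P→N.
A2: add {K, L} — K (Blocker): all of {M, P} already in; L (Blocker): all of {M, N, P} already in.
A3: add {O} — O (Reacher) has O→L.
A4: add {J, R} — J (Blocker): all of {K, O} already in; R (Reacher) has R→O.
J enters the attractor at level 4, so Reacher can force the target in 4 moves from there.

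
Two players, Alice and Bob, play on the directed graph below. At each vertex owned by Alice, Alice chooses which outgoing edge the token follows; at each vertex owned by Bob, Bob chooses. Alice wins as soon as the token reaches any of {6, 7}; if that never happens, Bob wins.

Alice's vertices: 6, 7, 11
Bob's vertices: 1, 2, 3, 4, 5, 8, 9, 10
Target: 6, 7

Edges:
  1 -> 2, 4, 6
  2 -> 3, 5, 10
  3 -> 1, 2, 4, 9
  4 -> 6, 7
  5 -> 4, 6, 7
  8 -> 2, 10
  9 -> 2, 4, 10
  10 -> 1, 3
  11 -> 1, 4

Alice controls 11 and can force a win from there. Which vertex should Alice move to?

A0 = {6, 7}
A1: add {4} — 4 (Bob): all of {6, 7} already in.
A2: add {5, 11} — 5 (Bob): all of {4, 6, 7} already in; 11 (Alice) has 11→4.
A3 = A2; e.g. 1 (Bob) can still go to 2. Fixed point.
From 11, successor 4 is in the attractor (rank 1); the other successor 1 is not.

4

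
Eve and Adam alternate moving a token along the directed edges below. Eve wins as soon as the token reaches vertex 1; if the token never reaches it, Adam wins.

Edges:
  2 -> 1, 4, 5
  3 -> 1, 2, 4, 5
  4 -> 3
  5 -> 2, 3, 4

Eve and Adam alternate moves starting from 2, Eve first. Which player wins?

Track states (vertex, player-to-move).
A0 = {(1,Eve), (1,Adam)}
A1: add {(2,Eve), (3,Eve)}.
(2,Eve) ∈ A1 ⇒ Eve forces the target.

Eve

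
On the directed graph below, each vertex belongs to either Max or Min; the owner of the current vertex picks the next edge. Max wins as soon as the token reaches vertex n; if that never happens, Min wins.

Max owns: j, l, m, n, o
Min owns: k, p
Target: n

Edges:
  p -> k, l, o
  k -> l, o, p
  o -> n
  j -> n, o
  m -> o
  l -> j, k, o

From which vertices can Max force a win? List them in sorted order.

A0 = {n}
A1: add {j, o} — j (Max) has j→n; o (Max) has o→n.
A2: add {l, m} — l (Max) has l→j; m (Max) has m→o.
A3 = A2; e.g. k (Min) can still go to p. Fixed point.
Max's winning region = {j, l, m, n, o}.

j, l, m, n, o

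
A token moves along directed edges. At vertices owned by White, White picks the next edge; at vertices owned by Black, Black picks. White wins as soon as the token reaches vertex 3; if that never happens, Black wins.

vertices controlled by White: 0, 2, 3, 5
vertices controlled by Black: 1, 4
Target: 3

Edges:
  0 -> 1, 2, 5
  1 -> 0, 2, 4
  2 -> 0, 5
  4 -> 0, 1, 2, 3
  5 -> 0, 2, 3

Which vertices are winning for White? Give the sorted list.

0, 2, 3, 5

A0 = {3}
A1: add {5} — 5 (White) has 5→3.
A2: add {0, 2} — 0 (White) has 0→5; 2 (White) has 2→5.
A3 = A2; e.g. 1 (Black) can still go to 4. Fixed point.
White's winning region = {0, 2, 3, 5}.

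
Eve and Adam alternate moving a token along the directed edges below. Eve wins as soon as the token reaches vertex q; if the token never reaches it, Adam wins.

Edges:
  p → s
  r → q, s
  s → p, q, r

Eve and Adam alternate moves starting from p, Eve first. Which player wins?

Track states (vertex, player-to-move).
A0 = {(q,Eve), (q,Adam)}
A1: add {(r,Eve), (s,Eve)}.
A2: add {(p,Adam), (r,Adam)}.
A3 = A2; e.g. (p,Eve) stays out. (p,Eve) never enters ⇒ Adam avoids the target.

Adam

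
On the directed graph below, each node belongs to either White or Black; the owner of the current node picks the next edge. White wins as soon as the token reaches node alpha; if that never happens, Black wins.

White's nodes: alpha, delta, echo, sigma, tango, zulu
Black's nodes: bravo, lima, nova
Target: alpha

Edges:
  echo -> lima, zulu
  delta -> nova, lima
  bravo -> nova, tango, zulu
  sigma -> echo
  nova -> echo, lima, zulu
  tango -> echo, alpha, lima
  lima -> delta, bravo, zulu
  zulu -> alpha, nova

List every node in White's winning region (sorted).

A0 = {alpha}
A1: add {tango, zulu} — tango (White) has tango→alpha; zulu (White) has zulu→alpha.
A2: add {echo} — echo (White) has echo→zulu.
A3: add {sigma} — sigma (White) has sigma→echo.
A4 = A3; e.g. delta (White) has no edge into A3. Fixed point.
White's winning region = {alpha, echo, sigma, tango, zulu}.

alpha, echo, sigma, tango, zulu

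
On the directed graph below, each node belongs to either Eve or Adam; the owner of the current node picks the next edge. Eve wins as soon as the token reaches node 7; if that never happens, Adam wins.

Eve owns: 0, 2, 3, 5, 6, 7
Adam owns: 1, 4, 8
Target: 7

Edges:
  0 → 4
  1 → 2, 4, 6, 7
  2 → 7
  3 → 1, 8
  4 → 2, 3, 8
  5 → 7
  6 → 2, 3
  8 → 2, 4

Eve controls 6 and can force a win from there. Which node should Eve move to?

A0 = {7}
A1: add {2, 5} — 2 (Eve) has 2→7; 5 (Eve) has 5→7.
A2: add {6} — 6 (Eve) has 6→2.
A3 = A2; e.g. 0 (Eve) has no edge into A2. Fixed point.
From 6, successor 2 is in the attractor (rank 1); the other successor 3 is not.

2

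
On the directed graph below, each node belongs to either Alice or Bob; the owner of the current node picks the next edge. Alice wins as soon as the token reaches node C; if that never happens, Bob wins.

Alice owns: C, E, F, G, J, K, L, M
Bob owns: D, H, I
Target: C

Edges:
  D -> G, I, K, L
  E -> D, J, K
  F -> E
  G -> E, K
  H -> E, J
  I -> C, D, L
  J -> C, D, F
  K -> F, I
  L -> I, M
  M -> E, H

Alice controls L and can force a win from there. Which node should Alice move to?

A0 = {C}
A1: add {J} — J (Alice) has J→C.
A2: add {E} — E (Alice) has E→J.
A3: add {F, G, H, M} — F (Alice) has F→E; G (Alice) has G→E; H (Bob): all of {E, J} already in; M (Alice) has M→E.
A4: add {K, L} — K (Alice) has K→F; L (Alice) has L→M.
A5 = A4; e.g. D (Bob) can still go to I. Fixed point.
From L, successor M is in the attractor (rank 3); the other successor I is not.

M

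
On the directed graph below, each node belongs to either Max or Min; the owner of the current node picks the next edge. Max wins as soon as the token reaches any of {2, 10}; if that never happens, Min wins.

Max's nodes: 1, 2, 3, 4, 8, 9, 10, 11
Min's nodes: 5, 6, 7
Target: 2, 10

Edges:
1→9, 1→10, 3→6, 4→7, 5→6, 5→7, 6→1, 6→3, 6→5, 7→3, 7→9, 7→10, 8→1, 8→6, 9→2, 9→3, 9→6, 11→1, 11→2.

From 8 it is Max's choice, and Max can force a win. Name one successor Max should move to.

1

A0 = {2, 10}
A1: add {1, 9, 11} — 1 (Max) has 1→10; 9 (Max) has 9→2; 11 (Max) has 11→2.
A2: add {8} — 8 (Max) has 8→1.
A3 = A2; e.g. 3 (Max) has no edge into A2. Fixed point.
From 8, successor 1 is in the attractor (rank 1); the other successor 6 is not.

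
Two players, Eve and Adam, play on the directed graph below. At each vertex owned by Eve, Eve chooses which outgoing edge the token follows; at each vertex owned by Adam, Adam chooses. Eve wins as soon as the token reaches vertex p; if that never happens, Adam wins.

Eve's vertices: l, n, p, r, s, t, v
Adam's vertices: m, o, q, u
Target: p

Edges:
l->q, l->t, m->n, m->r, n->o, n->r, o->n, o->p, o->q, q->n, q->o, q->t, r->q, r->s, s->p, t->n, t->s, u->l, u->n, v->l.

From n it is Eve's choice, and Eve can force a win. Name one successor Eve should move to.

r

A0 = {p}
A1: add {s} — s (Eve) has s→p.
A2: add {r, t} — r (Eve) has r→s; t (Eve) has t→s.
A3: add {l, n} — l (Eve) has l→t; n (Eve) has n→r.
A4: add {m, u, v} — m (Adam): all of {n, r} already in; u (Adam): all of {l, n} already in; v (Eve) has v→l.
A5 = A4; e.g. o (Adam) can still go to q. Fixed point.
From n, successor r is in the attractor (rank 2); the other successor o is not.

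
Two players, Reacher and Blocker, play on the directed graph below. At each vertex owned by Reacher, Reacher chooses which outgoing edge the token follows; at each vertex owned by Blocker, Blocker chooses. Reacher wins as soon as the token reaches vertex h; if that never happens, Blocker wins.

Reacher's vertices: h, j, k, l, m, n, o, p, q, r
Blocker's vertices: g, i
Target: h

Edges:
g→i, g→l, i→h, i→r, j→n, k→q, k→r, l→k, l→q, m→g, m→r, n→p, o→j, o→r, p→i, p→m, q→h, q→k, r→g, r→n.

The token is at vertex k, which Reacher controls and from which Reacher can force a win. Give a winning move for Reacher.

q

A0 = {h}
A1: add {q} — q (Reacher) has q→h.
A2: add {k, l} — k (Reacher) has k→q; l (Reacher) has l→q.
A3 = A2; e.g. g (Blocker) can still go to i. Fixed point.
From k, successor q is in the attractor (rank 1); the other successor r is not.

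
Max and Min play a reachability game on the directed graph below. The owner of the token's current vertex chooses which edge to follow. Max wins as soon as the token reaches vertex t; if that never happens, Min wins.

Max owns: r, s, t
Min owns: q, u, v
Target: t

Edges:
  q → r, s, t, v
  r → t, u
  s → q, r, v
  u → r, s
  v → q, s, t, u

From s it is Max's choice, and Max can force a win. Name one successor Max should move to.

r

A0 = {t}
A1: add {r} — r (Max) has r→t.
A2: add {s} — s (Max) has s→r.
A3: add {u} — u (Min): all of {r, s} already in.
A4 = A3; e.g. q (Min) can still go to v. Fixed point.
From s, successor r is in the attractor (rank 1); the other successors q, v are not.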